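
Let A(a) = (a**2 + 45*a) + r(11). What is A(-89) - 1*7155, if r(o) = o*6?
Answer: -3173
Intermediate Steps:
r(o) = 6*o
A(a) = 66 + a**2 + 45*a (A(a) = (a**2 + 45*a) + 6*11 = (a**2 + 45*a) + 66 = 66 + a**2 + 45*a)
A(-89) - 1*7155 = (66 + (-89)**2 + 45*(-89)) - 1*7155 = (66 + 7921 - 4005) - 7155 = 3982 - 7155 = -3173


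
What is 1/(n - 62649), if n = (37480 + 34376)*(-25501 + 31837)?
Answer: 1/455216967 ≈ 2.1968e-9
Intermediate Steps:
n = 455279616 (n = 71856*6336 = 455279616)
1/(n - 62649) = 1/(455279616 - 62649) = 1/455216967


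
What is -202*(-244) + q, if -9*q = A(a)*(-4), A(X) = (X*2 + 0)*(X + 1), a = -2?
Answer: 443608/9 ≈ 49290.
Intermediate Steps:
A(X) = 2*X*(1 + X) (A(X) = (2*X + 0)*(1 + X) = (2*X)*(1 + X) = 2*X*(1 + X))
q = 16/9 (q = -2*(-2)*(1 - 2)*(-4)/9 = -2*(-2)*(-1)*(-4)/9 = -4*(-4)/9 = -⅑*(-16) = 16/9 ≈ 1.7778)
-202*(-244) + q = -202*(-244) + 16/9 = 49288 + 16/9 = 443608/9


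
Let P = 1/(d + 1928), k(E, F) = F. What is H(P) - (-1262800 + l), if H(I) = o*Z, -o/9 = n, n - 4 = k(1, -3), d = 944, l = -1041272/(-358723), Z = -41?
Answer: 453126731915/358723 ≈ 1.2632e+6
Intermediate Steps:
l = 1041272/358723 (l = -1041272*(-1/358723) = 1041272/358723 ≈ 2.9027)
n = 1 (n = 4 - 3 = 1)
o = -9 (o = -9*1 = -9)
P = 1/2872 (P = 1/(944 + 1928) = 1/2872 ≈ 0.00034819)
H(I) = 369 (H(I) = -9*(-41) = 369)
H(P) - (-1262800 + l) = 369 - (-1262800 + 1041272/358723) = 369 - 1*(-452994363128/358723) = 369 + 452994363128/358723 = 453126731915/358723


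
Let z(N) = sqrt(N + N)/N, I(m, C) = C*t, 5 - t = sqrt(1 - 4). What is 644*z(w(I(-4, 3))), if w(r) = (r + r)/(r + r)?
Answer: 644*sqrt(2) ≈ 910.75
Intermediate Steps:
t = 5 - I*sqrt(3) (t = 5 - sqrt(1 - 4) = 5 - sqrt(-3) = 5 - I*sqrt(3) ≈ 5.0 - 1.732*I)
I(m, C) = C*(5 - I*sqrt(3))
w(r) = 1 (w(r) = (2*r)/((2*r)) = (2*r)*(1/(2*r)) = 1)
z(N) = sqrt(2)/sqrt(N) (z(N) = sqrt(2*N)/N = (sqrt(2)*sqrt(N))/N = sqrt(2)/sqrt(N))
644*z(w(I(-4, 3))) = 644*(sqrt(2)/sqrt(1)) = 644*(sqrt(2)*1) = 644*sqrt(2)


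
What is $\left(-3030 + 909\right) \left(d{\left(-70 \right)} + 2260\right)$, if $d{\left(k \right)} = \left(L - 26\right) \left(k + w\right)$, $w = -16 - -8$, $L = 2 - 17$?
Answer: $-11576418$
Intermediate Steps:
$L = -15$
$w = -8$ ($w = -16 + 8 = -8$)
$d{\left(k \right)} = 328 - 41 k$ ($d{\left(k \right)} = \left(-15 - 26\right) \left(k - 8\right) = - 41 \left(-8 + k\right) = 328 - 41 k$)
$\left(-3030 + 909\right) \left(d{\left(-70 \right)} + 2260\right) = \left(-3030 + 909\right) \left(\left(328 - -2870\right) + 2260\right) = - 2121 \left(\left(328 + 2870\right) + 2260\right) = - 2121 \left(3198 + 2260\right) = \left(-2121\right) 5458 = -11576418$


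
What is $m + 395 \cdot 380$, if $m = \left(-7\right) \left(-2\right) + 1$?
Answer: $150115$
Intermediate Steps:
$m = 15$ ($m = 14 + 1 = 15$)
$m + 395 \cdot 380 = 15 + 395 \cdot 380 = 15 + 150100 = 150115$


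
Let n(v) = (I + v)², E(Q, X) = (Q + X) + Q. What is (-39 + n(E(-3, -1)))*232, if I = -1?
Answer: 5800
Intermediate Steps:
E(Q, X) = X + 2*Q
n(v) = (-1 + v)²
(-39 + n(E(-3, -1)))*232 = (-39 + (-1 + (-1 + 2*(-3)))²)*232 = (-39 + (-1 + (-1 - 6))²)*232 = (-39 + (-1 - 7)²)*232 = (-39 + (-8)²)*232 = (-39 + 64)*232 = 25*232 = 5800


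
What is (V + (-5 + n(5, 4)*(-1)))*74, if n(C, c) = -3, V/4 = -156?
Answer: -46324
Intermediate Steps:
V = -624 (V = 4*(-156) = -624)
(V + (-5 + n(5, 4)*(-1)))*74 = (-624 + (-5 - 3*(-1)))*74 = (-624 + (-5 + 3))*74 = (-624 - 2)*74 = -626*74 = -46324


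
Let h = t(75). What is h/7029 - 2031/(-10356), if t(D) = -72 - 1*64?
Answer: 4289161/24264108 ≈ 0.17677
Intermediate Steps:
t(D) = -136 (t(D) = -72 - 64 = -136)
h = -136
h/7029 - 2031/(-10356) = -136/7029 - 2031/(-10356) = -136*1/7029 - 2031*(-1/10356) = -136/7029 + 677/3452 = 4289161/24264108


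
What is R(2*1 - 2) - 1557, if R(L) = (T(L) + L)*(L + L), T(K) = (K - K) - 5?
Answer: -1557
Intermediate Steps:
T(K) = -5 (T(K) = 0 - 5 = -5)
R(L) = 2*L*(-5 + L) (R(L) = (-5 + L)*(L + L) = (-5 + L)*(2*L) = 2*L*(-5 + L))
R(2*1 - 2) - 1557 = 2*(2*1 - 2)*(-5 + (2*1 - 2)) - 1557 = 2*(2 - 2)*(-5 + (2 - 2)) - 1557 = 2*0*(-5 + 0) - 1557 = 2*0*(-5) - 1557 = 0 - 1557 = -1557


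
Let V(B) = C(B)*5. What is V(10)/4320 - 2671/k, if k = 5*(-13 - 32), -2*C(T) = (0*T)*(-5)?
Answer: 2671/225 ≈ 11.871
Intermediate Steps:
C(T) = 0 (C(T) = -0*T*(-5)/2 = -0*(-5) = -1/2*0 = 0)
k = -225 (k = 5*(-45) = -225)
V(B) = 0 (V(B) = 0*5 = 0)
V(10)/4320 - 2671/k = 0/4320 - 2671/(-225) = 0*(1/4320) - 2671*(-1/225) = 0 + 2671/225 = 2671/225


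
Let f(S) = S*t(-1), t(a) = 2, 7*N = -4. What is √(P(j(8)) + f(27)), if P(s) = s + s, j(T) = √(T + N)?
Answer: √(2646 + 28*√91)/7 ≈ 7.7104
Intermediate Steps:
N = -4/7 (N = (⅐)*(-4) = -4/7 ≈ -0.57143)
j(T) = √(-4/7 + T) (j(T) = √(T - 4/7) = √(-4/7 + T))
P(s) = 2*s
f(S) = 2*S (f(S) = S*2 = 2*S)
√(P(j(8)) + f(27)) = √(2*(√(-28 + 49*8)/7) + 2*27) = √(2*(√(-28 + 392)/7) + 54) = √(2*(√364/7) + 54) = √(2*((2*√91)/7) + 54) = √(2*(2*√91/7) + 54) = √(4*√91/7 + 54) = √(54 + 4*√91/7)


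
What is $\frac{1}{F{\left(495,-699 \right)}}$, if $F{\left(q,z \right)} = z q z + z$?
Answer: $\frac{1}{241856796} \approx 4.1347 \cdot 10^{-9}$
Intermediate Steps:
$F{\left(q,z \right)} = z + q z^{2}$ ($F{\left(q,z \right)} = q z z + z = q z^{2} + z = z + q z^{2}$)
$\frac{1}{F{\left(495,-699 \right)}} = \frac{1}{\left(-699\right) \left(1 + 495 \left(-699\right)\right)} = \frac{1}{\left(-699\right) \left(1 - 346005\right)} = \frac{1}{\left(-699\right) \left(-346004\right)} = \frac{1}{241856796}$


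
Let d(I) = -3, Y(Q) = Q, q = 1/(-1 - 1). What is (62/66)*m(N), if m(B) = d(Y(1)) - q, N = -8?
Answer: -155/66 ≈ -2.3485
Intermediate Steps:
q = -1/2 (q = 1/(-2) = -1/2 ≈ -0.50000)
m(B) = -5/2 (m(B) = -3 - 1*(-1/2) = -3 + 1/2 = -5/2)
(62/66)*m(N) = (62/66)*(-5/2) = (62*(1/66))*(-5/2) = (31/33)*(-5/2) = -155/66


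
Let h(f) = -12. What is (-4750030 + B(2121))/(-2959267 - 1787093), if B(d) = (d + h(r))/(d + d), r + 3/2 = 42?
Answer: 2238847239/2237117680 ≈ 1.0008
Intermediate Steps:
r = 81/2 (r = -3/2 + 42 = 81/2 ≈ 40.500)
B(d) = (-12 + d)/(2*d) (B(d) = (d - 12)/(d + d) = (-12 + d)/((2*d)) = (-12 + d)*(1/(2*d)) = (-12 + d)/(2*d))
(-4750030 + B(2121))/(-2959267 - 1787093) = (-4750030 + (½)*(-12 + 2121)/2121)/(-2959267 - 1787093) = (-4750030 + (½)*(1/2121)*2109)/(-4746360) = (-4750030 + 703/1414)*(-1/4746360) = -6716541717/1414*(-1/4746360) = 2238847239/2237117680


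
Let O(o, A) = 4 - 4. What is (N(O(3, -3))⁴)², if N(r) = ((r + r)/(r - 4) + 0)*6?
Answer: 0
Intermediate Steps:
O(o, A) = 0
N(r) = 12*r/(-4 + r) (N(r) = ((2*r)/(-4 + r) + 0)*6 = (2*r/(-4 + r) + 0)*6 = (2*r/(-4 + r))*6 = 12*r/(-4 + r))
(N(O(3, -3))⁴)² = ((12*0/(-4 + 0))⁴)² = ((12*0/(-4))⁴)² = ((12*0*(-¼))⁴)² = (0⁴)² = 0² = 0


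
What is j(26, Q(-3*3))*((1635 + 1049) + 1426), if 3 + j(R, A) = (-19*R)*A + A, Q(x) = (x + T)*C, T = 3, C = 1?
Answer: 12145050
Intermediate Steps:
Q(x) = 3 + x (Q(x) = (x + 3)*1 = (3 + x)*1 = 3 + x)
j(R, A) = -3 + A - 19*A*R (j(R, A) = -3 + ((-19*R)*A + A) = -3 + (-19*A*R + A) = -3 + (A - 19*A*R) = -3 + A - 19*A*R)
j(26, Q(-3*3))*((1635 + 1049) + 1426) = (-3 + (3 - 3*3) - 19*(3 - 3*3)*26)*((1635 + 1049) + 1426) = (-3 + (3 - 9) - 19*(3 - 9)*26)*(2684 + 1426) = (-3 - 6 - 19*(-6)*26)*4110 = (-3 - 6 + 2964)*4110 = 2955*4110 = 12145050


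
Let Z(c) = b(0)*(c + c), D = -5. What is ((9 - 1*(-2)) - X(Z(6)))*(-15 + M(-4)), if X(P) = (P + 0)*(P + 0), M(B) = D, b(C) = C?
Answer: -220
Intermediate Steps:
M(B) = -5
Z(c) = 0 (Z(c) = 0*(c + c) = 0*(2*c) = 0)
X(P) = P**2 (X(P) = P*P = P**2)
((9 - 1*(-2)) - X(Z(6)))*(-15 + M(-4)) = ((9 - 1*(-2)) - 1*0**2)*(-15 - 5) = ((9 + 2) - 1*0)*(-20) = (11 + 0)*(-20) = 11*(-20) = -220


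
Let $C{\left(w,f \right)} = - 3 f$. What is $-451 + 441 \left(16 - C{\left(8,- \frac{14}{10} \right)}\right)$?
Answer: $\frac{23764}{5} \approx 4752.8$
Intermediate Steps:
$-451 + 441 \left(16 - C{\left(8,- \frac{14}{10} \right)}\right) = -451 + 441 \left(16 - - 3 \left(- \frac{14}{10}\right)\right) = -451 + 441 \left(16 - - 3 \left(\left(-14\right) \frac{1}{10}\right)\right) = -451 + 441 \left(16 - \left(-3\right) \left(- \frac{7}{5}\right)\right) = -451 + 441 \left(16 - \frac{21}{5}\right) = -451 + 441 \cdot \frac{59}{5} = -451 + \frac{26019}{5} = \frac{23764}{5}$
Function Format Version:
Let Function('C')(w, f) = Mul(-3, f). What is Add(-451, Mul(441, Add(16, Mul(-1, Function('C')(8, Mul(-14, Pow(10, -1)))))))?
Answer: Rational(23764, 5) ≈ 4752.8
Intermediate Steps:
Add(-451, Mul(441, Add(16, Mul(-1, Function('C')(8, Mul(-14, Pow(10, -1))))))) = Add(-451, Mul(441, Add(16, Mul(-1, Mul(-3, Mul(-14, Pow(10, -1))))))) = Add(-451, Mul(441, Add(16, Mul(-1, Mul(-3, Mul(-14, Rational(1, 10))))))) = Add(-451, Mul(441, Add(16, Mul(-1, Mul(-3, Rational(-7, 5)))))) = Add(-451, Mul(441, Add(16, Mul(-1, Rational(21, 5))))) = Add(-451, Mul(441, Add(16, Rational(-21, 5)))) = Add(-451, Mul(441, Rational(59, 5))) = Add(-451, Rational(26019, 5)) = Rational(23764, 5)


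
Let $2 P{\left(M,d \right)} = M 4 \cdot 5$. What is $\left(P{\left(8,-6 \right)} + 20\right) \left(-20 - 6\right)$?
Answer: $-2600$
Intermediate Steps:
$P{\left(M,d \right)} = 10 M$ ($P{\left(M,d \right)} = \frac{M 4 \cdot 5}{2} = \frac{4 M 5}{2} = \frac{20 M}{2} = 10 M$)
$\left(P{\left(8,-6 \right)} + 20\right) \left(-20 - 6\right) = \left(10 \cdot 8 + 20\right) \left(-20 - 6\right) = \left(80 + 20\right) \left(-20 - 6\right) = 100 \left(-26\right) = -2600$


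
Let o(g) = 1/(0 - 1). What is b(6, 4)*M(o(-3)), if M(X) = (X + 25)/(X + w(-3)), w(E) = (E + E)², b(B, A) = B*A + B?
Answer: 144/7 ≈ 20.571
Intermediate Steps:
b(B, A) = B + A*B (b(B, A) = A*B + B = B + A*B)
w(E) = 4*E² (w(E) = (2*E)² = 4*E²)
o(g) = -1 (o(g) = 1/(-1) = -1)
M(X) = (25 + X)/(36 + X) (M(X) = (X + 25)/(X + 4*(-3)²) = (25 + X)/(X + 4*9) = (25 + X)/(X + 36) = (25 + X)/(36 + X))
b(6, 4)*M(o(-3)) = (6*(1 + 4))*((25 - 1)/(36 - 1)) = (6*5)*(24/35) = 30*((1/35)*24) = 30*(24/35) = 144/7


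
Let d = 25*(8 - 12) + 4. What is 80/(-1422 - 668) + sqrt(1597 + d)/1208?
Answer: -8/209 + sqrt(1501)/1208 ≈ -0.0062057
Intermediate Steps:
d = -96 (d = 25*(-4) + 4 = -100 + 4 = -96)
80/(-1422 - 668) + sqrt(1597 + d)/1208 = 80/(-1422 - 668) + sqrt(1597 - 96)/1208 = 80/(-2090) + sqrt(1501)*(1/1208) = 80*(-1/2090) + sqrt(1501)/1208 = -8/209 + sqrt(1501)/1208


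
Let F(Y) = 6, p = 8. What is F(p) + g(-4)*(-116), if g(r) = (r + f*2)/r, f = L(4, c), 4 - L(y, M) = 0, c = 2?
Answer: 122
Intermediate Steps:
L(y, M) = 4 (L(y, M) = 4 - 1*0 = 4 + 0 = 4)
f = 4
g(r) = (8 + r)/r (g(r) = (r + 4*2)/r = (r + 8)/r = (8 + r)/r)
F(p) + g(-4)*(-116) = 6 + ((8 - 4)/(-4))*(-116) = 6 - ¼*4*(-116) = 6 - 1*(-116) = 6 + 116 = 122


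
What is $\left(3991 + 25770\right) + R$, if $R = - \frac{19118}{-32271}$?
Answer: $\frac{960436349}{32271} \approx 29762.0$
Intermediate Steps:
$R = \frac{19118}{32271}$ ($R = \left(-19118\right) \left(- \frac{1}{32271}\right) = \frac{19118}{32271} \approx 0.59242$)
$\left(3991 + 25770\right) + R = \left(3991 + 25770\right) + \frac{19118}{32271} = 29761 + \frac{19118}{32271} = \frac{960436349}{32271}$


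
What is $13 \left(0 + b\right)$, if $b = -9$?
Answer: $-117$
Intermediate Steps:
$13 \left(0 + b\right) = 13 \left(0 - 9\right) = 13 \left(-9\right) = -117$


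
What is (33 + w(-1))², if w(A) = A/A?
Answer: 1156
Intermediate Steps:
w(A) = 1
(33 + w(-1))² = (33 + 1)² = 34² = 1156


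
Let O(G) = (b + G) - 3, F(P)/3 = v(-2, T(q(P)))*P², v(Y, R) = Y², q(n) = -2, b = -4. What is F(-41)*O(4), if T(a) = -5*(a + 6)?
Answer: -60516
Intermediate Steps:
T(a) = -30 - 5*a (T(a) = -5*(6 + a) = -30 - 5*a)
F(P) = 12*P² (F(P) = 3*((-2)²*P²) = 3*(4*P²) = 12*P²)
O(G) = -7 + G (O(G) = (-4 + G) - 3 = -7 + G)
F(-41)*O(4) = (12*(-41)²)*(-7 + 4) = (12*1681)*(-3) = 20172*(-3) = -60516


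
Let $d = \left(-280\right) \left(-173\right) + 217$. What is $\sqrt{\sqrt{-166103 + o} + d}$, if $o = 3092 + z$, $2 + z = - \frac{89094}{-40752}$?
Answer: $\frac{\sqrt{140288057028 + 849 i \sqrt{1879973721006}}}{1698} \approx 220.59 + 0.91517 i$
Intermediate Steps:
$z = \frac{1265}{6792}$ ($z = -2 - \frac{89094}{-40752} = -2 - - \frac{14849}{6792} = -2 + \frac{14849}{6792} = \frac{1265}{6792} \approx 0.18625$)
$d = 48657$ ($d = 48440 + 217 = 48657$)
$o = \frac{21002129}{6792}$ ($o = 3092 + \frac{1265}{6792} = \frac{21002129}{6792} \approx 3092.2$)
$\sqrt{\sqrt{-166103 + o} + d} = \sqrt{\sqrt{-166103 + \frac{21002129}{6792}} + 48657} = \sqrt{\sqrt{- \frac{1107169447}{6792}} + 48657} = \sqrt{\frac{i \sqrt{1879973721006}}{3396} + 48657} = \sqrt{48657 + \frac{i \sqrt{1879973721006}}{3396}}$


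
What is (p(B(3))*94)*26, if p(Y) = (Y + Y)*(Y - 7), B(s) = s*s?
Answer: 87984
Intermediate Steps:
B(s) = s**2
p(Y) = 2*Y*(-7 + Y) (p(Y) = (2*Y)*(-7 + Y) = 2*Y*(-7 + Y))
(p(B(3))*94)*26 = ((2*3**2*(-7 + 3**2))*94)*26 = ((2*9*(-7 + 9))*94)*26 = ((2*9*2)*94)*26 = (36*94)*26 = 3384*26 = 87984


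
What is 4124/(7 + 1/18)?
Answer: 74232/127 ≈ 584.50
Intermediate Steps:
4124/(7 + 1/18) = 4124/(127/18) = 4124*(18/127) = 74232/127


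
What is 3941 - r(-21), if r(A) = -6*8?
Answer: 3989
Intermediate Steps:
r(A) = -48
3941 - r(-21) = 3941 - 1*(-48) = 3941 + 48 = 3989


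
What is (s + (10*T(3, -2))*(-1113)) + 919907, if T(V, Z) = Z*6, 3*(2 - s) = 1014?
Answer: 1053131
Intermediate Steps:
s = -336 (s = 2 - ⅓*1014 = 2 - 338 = -336)
T(V, Z) = 6*Z
(s + (10*T(3, -2))*(-1113)) + 919907 = (-336 + (10*(6*(-2)))*(-1113)) + 919907 = (-336 + (10*(-12))*(-1113)) + 919907 = (-336 - 120*(-1113)) + 919907 = (-336 + 133560) + 919907 = 133224 + 919907 = 1053131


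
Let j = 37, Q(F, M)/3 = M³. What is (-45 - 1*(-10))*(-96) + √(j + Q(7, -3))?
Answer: 3360 + 2*I*√11 ≈ 3360.0 + 6.6332*I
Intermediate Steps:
Q(F, M) = 3*M³
(-45 - 1*(-10))*(-96) + √(j + Q(7, -3)) = (-45 - 1*(-10))*(-96) + √(37 + 3*(-3)³) = (-45 + 10)*(-96) + √(37 + 3*(-27)) = -35*(-96) + √(37 - 81) = 3360 + √(-44) = 3360 + 2*I*√11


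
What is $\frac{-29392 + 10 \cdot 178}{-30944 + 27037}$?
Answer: $\frac{27612}{3907} \approx 7.0673$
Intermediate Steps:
$\frac{-29392 + 10 \cdot 178}{-30944 + 27037} = \frac{-29392 + 1780}{-3907} = \left(-27612\right) \left(- \frac{1}{3907}\right) = \frac{27612}{3907}$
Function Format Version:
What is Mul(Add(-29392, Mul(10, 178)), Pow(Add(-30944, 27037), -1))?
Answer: Rational(27612, 3907) ≈ 7.0673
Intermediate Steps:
Mul(Add(-29392, Mul(10, 178)), Pow(Add(-30944, 27037), -1)) = Mul(Add(-29392, 1780), Pow(-3907, -1)) = Mul(-27612, Rational(-1, 3907)) = Rational(27612, 3907)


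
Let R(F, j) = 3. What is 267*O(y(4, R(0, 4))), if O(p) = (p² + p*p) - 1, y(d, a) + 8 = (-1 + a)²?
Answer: 8277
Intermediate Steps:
y(d, a) = -8 + (-1 + a)²
O(p) = -1 + 2*p² (O(p) = (p² + p²) - 1 = 2*p² - 1 = -1 + 2*p²)
267*O(y(4, R(0, 4))) = 267*(-1 + 2*(-8 + (-1 + 3)²)²) = 267*(-1 + 2*(-8 + 2²)²) = 267*(-1 + 2*(-8 + 4)²) = 267*(-1 + 2*(-4)²) = 267*(-1 + 2*16) = 267*(-1 + 32) = 267*31 = 8277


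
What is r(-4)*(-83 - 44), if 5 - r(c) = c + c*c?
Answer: 889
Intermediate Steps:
r(c) = 5 - c - c² (r(c) = 5 - (c + c*c) = 5 - (c + c²) = 5 + (-c - c²) = 5 - c - c²)
r(-4)*(-83 - 44) = (5 - 1*(-4) - 1*(-4)²)*(-83 - 44) = (5 + 4 - 1*16)*(-127) = (5 + 4 - 16)*(-127) = -7*(-127) = 889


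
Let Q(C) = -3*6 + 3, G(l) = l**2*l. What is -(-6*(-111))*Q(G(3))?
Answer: 9990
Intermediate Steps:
G(l) = l**3
Q(C) = -15 (Q(C) = -18 + 3 = -15)
-(-6*(-111))*Q(G(3)) = -(-6*(-111))*(-15) = -666*(-15) = -1*(-9990) = 9990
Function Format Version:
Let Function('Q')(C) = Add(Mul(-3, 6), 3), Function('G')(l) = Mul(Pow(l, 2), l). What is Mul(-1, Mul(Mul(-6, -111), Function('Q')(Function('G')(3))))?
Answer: 9990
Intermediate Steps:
Function('G')(l) = Pow(l, 3)
Function('Q')(C) = -15 (Function('Q')(C) = Add(-18, 3) = -15)
Mul(-1, Mul(Mul(-6, -111), Function('Q')(Function('G')(3)))) = Mul(-1, Mul(Mul(-6, -111), -15)) = Mul(-1, Mul(666, -15)) = Mul(-1, -9990) = 9990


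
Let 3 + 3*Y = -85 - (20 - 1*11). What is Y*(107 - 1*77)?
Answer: -970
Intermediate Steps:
Y = -97/3 (Y = -1 + (-85 - (20 - 1*11))/3 = -1 + (-85 - (20 - 11))/3 = -1 + (-85 - 1*9)/3 = -1 + (-85 - 9)/3 = -1 + (1/3)*(-94) = -1 - 94/3 = -97/3 ≈ -32.333)
Y*(107 - 1*77) = -97*(107 - 1*77)/3 = -97*(107 - 77)/3 = -97/3*30 = -970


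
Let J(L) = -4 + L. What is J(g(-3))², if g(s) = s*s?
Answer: 25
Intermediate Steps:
g(s) = s²
J(g(-3))² = (-4 + (-3)²)² = (-4 + 9)² = 5² = 25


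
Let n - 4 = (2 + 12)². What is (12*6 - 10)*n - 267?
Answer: 12133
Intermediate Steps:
n = 200 (n = 4 + (2 + 12)² = 4 + 14² = 4 + 196 = 200)
(12*6 - 10)*n - 267 = (12*6 - 10)*200 - 267 = (72 - 10)*200 - 267 = 62*200 - 267 = 12400 - 267 = 12133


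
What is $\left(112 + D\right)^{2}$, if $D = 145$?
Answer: $66049$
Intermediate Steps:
$\left(112 + D\right)^{2} = \left(112 + 145\right)^{2} = 257^{2} = 66049$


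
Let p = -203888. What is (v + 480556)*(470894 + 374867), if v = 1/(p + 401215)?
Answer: 80200702470756693/197327 ≈ 4.0644e+11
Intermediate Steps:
v = 1/197327 (v = 1/(-203888 + 401215) = 1/197327 ≈ 5.0677e-6)
(v + 480556)*(470894 + 374867) = (1/197327 + 480556)*(470894 + 374867) = (94826673813/197327)*845761 = 80200702470756693/197327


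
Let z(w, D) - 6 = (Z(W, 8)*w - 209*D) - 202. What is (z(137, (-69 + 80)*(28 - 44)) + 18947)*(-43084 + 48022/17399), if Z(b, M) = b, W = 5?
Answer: -42140853172680/17399 ≈ -2.4220e+9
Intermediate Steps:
z(w, D) = -196 - 209*D + 5*w (z(w, D) = 6 + ((5*w - 209*D) - 202) = 6 + ((-209*D + 5*w) - 202) = 6 + (-202 - 209*D + 5*w) = -196 - 209*D + 5*w)
(z(137, (-69 + 80)*(28 - 44)) + 18947)*(-43084 + 48022/17399) = ((-196 - 209*(-69 + 80)*(28 - 44) + 5*137) + 18947)*(-43084 + 48022/17399) = ((-196 - 2299*(-16) + 685) + 18947)*(-43084 + 48022*(1/17399)) = ((-196 - 209*(-176) + 685) + 18947)*(-43084 + 48022/17399) = ((-196 + 36784 + 685) + 18947)*(-749570494/17399) = (37273 + 18947)*(-749570494/17399) = 56220*(-749570494/17399) = -42140853172680/17399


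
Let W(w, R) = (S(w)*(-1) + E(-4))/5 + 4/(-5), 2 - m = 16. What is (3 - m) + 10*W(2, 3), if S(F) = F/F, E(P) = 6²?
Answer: 79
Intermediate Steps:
m = -14 (m = 2 - 1*16 = 2 - 16 = -14)
E(P) = 36
S(F) = 1
W(w, R) = 31/5 (W(w, R) = (1*(-1) + 36)/5 + 4/(-5) = (-1 + 36)*(⅕) + 4*(-⅕) = 35*(⅕) - ⅘ = 7 - ⅘ = 31/5)
(3 - m) + 10*W(2, 3) = (3 - 1*(-14)) + 10*(31/5) = (3 + 14) + 62 = 17 + 62 = 79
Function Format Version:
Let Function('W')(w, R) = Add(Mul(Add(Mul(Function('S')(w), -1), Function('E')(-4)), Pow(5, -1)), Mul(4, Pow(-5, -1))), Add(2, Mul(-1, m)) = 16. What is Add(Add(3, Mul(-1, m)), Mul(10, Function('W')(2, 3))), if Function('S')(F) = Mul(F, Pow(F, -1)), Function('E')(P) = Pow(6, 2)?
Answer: 79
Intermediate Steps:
m = -14 (m = Add(2, Mul(-1, 16)) = Add(2, -16) = -14)
Function('E')(P) = 36
Function('S')(F) = 1
Function('W')(w, R) = Rational(31, 5) (Function('W')(w, R) = Add(Mul(Add(Mul(1, -1), 36), Pow(5, -1)), Mul(4, Pow(-5, -1))) = Add(Mul(Add(-1, 36), Rational(1, 5)), Mul(4, Rational(-1, 5))) = Add(Mul(35, Rational(1, 5)), Rational(-4, 5)) = Add(7, Rational(-4, 5)) = Rational(31, 5))
Add(Add(3, Mul(-1, m)), Mul(10, Function('W')(2, 3))) = Add(Add(3, Mul(-1, -14)), Mul(10, Rational(31, 5))) = Add(Add(3, 14), 62) = Add(17, 62) = 79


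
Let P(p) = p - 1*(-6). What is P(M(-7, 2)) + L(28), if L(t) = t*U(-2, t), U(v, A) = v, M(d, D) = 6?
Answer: -44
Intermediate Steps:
P(p) = 6 + p (P(p) = p + 6 = 6 + p)
L(t) = -2*t (L(t) = t*(-2) = -2*t)
P(M(-7, 2)) + L(28) = (6 + 6) - 2*28 = 12 - 56 = -44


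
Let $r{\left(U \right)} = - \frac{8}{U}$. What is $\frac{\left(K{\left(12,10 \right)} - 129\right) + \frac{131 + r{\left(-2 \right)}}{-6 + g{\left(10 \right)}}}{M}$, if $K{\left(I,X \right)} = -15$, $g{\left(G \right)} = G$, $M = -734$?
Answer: $\frac{441}{2936} \approx 0.1502$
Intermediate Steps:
$\frac{\left(K{\left(12,10 \right)} - 129\right) + \frac{131 + r{\left(-2 \right)}}{-6 + g{\left(10 \right)}}}{M} = \frac{\left(-15 - 129\right) + \frac{131 - \frac{8}{-2}}{-6 + 10}}{-734} = \left(-144 + \frac{131 - -4}{4}\right) \left(- \frac{1}{734}\right) = \left(-144 + \left(131 + 4\right) \frac{1}{4}\right) \left(- \frac{1}{734}\right) = \left(-144 + 135 \cdot \frac{1}{4}\right) \left(- \frac{1}{734}\right) = \left(-144 + \frac{135}{4}\right) \left(- \frac{1}{734}\right) = \left(- \frac{441}{4}\right) \left(- \frac{1}{734}\right) = \frac{441}{2936}$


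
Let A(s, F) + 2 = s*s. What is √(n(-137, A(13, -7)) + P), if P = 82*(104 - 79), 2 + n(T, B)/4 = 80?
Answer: √2362 ≈ 48.600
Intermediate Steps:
A(s, F) = -2 + s² (A(s, F) = -2 + s*s = -2 + s²)
n(T, B) = 312 (n(T, B) = -8 + 4*80 = -8 + 320 = 312)
P = 2050 (P = 82*25 = 2050)
√(n(-137, A(13, -7)) + P) = √(312 + 2050) = √2362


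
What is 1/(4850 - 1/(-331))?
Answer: 331/1605351 ≈ 0.00020619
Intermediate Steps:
1/(4850 - 1/(-331)) = 1/(4850 - 1*(-1/331)) = 1/(4850 + 1/331) = 1/(1605351/331) = 331/1605351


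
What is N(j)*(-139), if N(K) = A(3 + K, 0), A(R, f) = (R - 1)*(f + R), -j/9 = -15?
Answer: -2627934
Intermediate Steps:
j = 135 (j = -9*(-15) = 135)
A(R, f) = (-1 + R)*(R + f)
N(K) = -3 + (3 + K)² - K (N(K) = (3 + K)² - (3 + K) - 1*0 + (3 + K)*0 = (3 + K)² + (-3 - K) + 0 + 0 = -3 + (3 + K)² - K)
N(j)*(-139) = (-3 + (3 + 135)² - 1*135)*(-139) = (-3 + 138² - 135)*(-139) = (-3 + 19044 - 135)*(-139) = 18906*(-139) = -2627934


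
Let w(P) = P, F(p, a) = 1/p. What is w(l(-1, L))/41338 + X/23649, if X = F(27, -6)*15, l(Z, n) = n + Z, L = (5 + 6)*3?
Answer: 3508801/4399210629 ≈ 0.00079760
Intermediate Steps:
L = 33 (L = 11*3 = 33)
l(Z, n) = Z + n
X = 5/9 (X = 15/27 = (1/27)*15 = 5/9 ≈ 0.55556)
w(l(-1, L))/41338 + X/23649 = (-1 + 33)/41338 + (5/9)/23649 = 32*(1/41338) + (5/9)*(1/23649) = 16/20669 + 5/212841 = 3508801/4399210629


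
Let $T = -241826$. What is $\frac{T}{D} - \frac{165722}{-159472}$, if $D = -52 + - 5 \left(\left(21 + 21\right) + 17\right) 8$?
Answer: $\frac{4870524667}{48080808} \approx 101.3$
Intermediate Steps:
$D = -2412$ ($D = -52 + - 5 \left(42 + 17\right) 8 = -52 + \left(-5\right) 59 \cdot 8 = -52 - 2360 = -2412$)
$\frac{T}{D} - \frac{165722}{-159472} = - \frac{241826}{-2412} - \frac{165722}{-159472} = \left(-241826\right) \left(- \frac{1}{2412}\right) - - \frac{82861}{79736} = \frac{120913}{1206} + \frac{82861}{79736} = \frac{4870524667}{48080808}$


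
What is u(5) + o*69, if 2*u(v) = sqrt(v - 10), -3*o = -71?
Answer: 1633 + I*sqrt(5)/2 ≈ 1633.0 + 1.118*I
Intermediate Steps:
o = 71/3 (o = -1/3*(-71) = 71/3 ≈ 23.667)
u(v) = sqrt(-10 + v)/2 (u(v) = sqrt(v - 10)/2 = sqrt(-10 + v)/2)
u(5) + o*69 = sqrt(-10 + 5)/2 + (71/3)*69 = sqrt(-5)/2 + 1633 = (I*sqrt(5))/2 + 1633 = I*sqrt(5)/2 + 1633 = 1633 + I*sqrt(5)/2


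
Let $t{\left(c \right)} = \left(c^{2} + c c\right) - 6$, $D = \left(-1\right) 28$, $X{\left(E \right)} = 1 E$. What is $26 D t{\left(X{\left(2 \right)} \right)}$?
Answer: $-1456$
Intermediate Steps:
$X{\left(E \right)} = E$
$D = -28$
$t{\left(c \right)} = -6 + 2 c^{2}$ ($t{\left(c \right)} = \left(c^{2} + c^{2}\right) - 6 = 2 c^{2} - 6 = -6 + 2 c^{2}$)
$26 D t{\left(X{\left(2 \right)} \right)} = 26 \left(-28\right) \left(-6 + 2 \cdot 2^{2}\right) = - 728 \left(-6 + 2 \cdot 4\right) = - 728 \left(-6 + 8\right) = \left(-728\right) 2 = -1456$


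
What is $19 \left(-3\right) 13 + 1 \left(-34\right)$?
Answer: $-775$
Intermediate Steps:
$19 \left(-3\right) 13 + 1 \left(-34\right) = \left(-57\right) 13 - 34 = -741 - 34 = -775$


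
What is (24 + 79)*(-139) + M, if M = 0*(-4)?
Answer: -14317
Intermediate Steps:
M = 0
(24 + 79)*(-139) + M = (24 + 79)*(-139) + 0 = 103*(-139) + 0 = -14317 + 0 = -14317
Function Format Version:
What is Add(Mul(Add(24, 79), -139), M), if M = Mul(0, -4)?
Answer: -14317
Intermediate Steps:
M = 0
Add(Mul(Add(24, 79), -139), M) = Add(Mul(Add(24, 79), -139), 0) = Add(Mul(103, -139), 0) = Add(-14317, 0) = -14317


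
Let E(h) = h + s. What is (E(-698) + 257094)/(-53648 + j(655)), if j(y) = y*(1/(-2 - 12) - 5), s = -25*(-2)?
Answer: -1196748/265859 ≈ -4.5014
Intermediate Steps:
s = 50
E(h) = 50 + h (E(h) = h + 50 = 50 + h)
j(y) = -71*y/14 (j(y) = y*(1/(-14) - 5) = y*(-1/14 - 5) = y*(-71/14) = -71*y/14)
(E(-698) + 257094)/(-53648 + j(655)) = ((50 - 698) + 257094)/(-53648 - 71/14*655) = (-648 + 257094)/(-53648 - 46505/14) = 256446/(-797577/14) = 256446*(-14/797577) = -1196748/265859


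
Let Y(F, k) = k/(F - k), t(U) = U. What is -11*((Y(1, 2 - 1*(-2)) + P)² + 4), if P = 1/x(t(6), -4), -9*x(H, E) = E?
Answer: -7667/144 ≈ -53.243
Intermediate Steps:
x(H, E) = -E/9
P = 9/4 (P = 1/(-⅑*(-4)) = 1/(4/9) = 9/4 ≈ 2.2500)
-11*((Y(1, 2 - 1*(-2)) + P)² + 4) = -11*(((2 - 1*(-2))/(1 - (2 - 1*(-2))) + 9/4)² + 4) = -11*(((2 + 2)/(1 - (2 + 2)) + 9/4)² + 4) = -11*((4/(1 - 1*4) + 9/4)² + 4) = -11*((4/(1 - 4) + 9/4)² + 4) = -11*((4/(-3) + 9/4)² + 4) = -11*((4*(-⅓) + 9/4)² + 4) = -11*((-4/3 + 9/4)² + 4) = -11*((11/12)² + 4) = -11*(121/144 + 4) = -11*697/144 = -7667/144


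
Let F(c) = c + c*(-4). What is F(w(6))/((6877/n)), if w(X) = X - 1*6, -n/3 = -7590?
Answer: 0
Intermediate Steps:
n = 22770 (n = -3*(-7590) = 22770)
w(X) = -6 + X (w(X) = X - 6 = -6 + X)
F(c) = -3*c (F(c) = c - 4*c = -3*c)
F(w(6))/((6877/n)) = (-3*(-6 + 6))/((6877/22770)) = (-3*0)/((6877*(1/22770))) = 0/(299/990) = 0*(990/299) = 0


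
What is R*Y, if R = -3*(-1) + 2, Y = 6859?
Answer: 34295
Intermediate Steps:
R = 5 (R = 3 + 2 = 5)
R*Y = 5*6859 = 34295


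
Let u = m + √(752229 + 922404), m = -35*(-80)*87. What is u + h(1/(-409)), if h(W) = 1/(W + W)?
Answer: 486791/2 + √1674633 ≈ 2.4469e+5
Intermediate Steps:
h(W) = 1/(2*W)
m = 243600 (m = 2800*87 = 243600)
u = 243600 + √1674633 (u = 243600 + √(752229 + 922404) = 243600 + √1674633 ≈ 2.4489e+5)
u + h(1/(-409)) = (243600 + √1674633) + 1/(2*(1/(-409))) = (243600 + √1674633) + 1/(2*(-1/409)) = (243600 + √1674633) + (½)*(-409) = (243600 + √1674633) - 409/2 = 486791/2 + √1674633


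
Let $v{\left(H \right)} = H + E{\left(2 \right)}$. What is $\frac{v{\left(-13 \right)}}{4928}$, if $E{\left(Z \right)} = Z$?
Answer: $- \frac{1}{448} \approx -0.0022321$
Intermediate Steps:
$v{\left(H \right)} = 2 + H$ ($v{\left(H \right)} = H + 2 = 2 + H$)
$\frac{v{\left(-13 \right)}}{4928} = \frac{2 - 13}{4928} = \left(-11\right) \frac{1}{4928} = - \frac{1}{448}$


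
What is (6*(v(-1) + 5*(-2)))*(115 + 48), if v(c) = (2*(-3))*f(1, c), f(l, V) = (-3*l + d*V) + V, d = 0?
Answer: 13692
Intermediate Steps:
f(l, V) = V - 3*l (f(l, V) = (-3*l + 0*V) + V = (-3*l + 0) + V = -3*l + V = V - 3*l)
v(c) = 18 - 6*c (v(c) = (2*(-3))*(c - 3*1) = -6*(c - 3) = -6*(-3 + c) = 18 - 6*c)
(6*(v(-1) + 5*(-2)))*(115 + 48) = (6*((18 - 6*(-1)) + 5*(-2)))*(115 + 48) = (6*((18 + 6) - 10))*163 = (6*(24 - 10))*163 = (6*14)*163 = 84*163 = 13692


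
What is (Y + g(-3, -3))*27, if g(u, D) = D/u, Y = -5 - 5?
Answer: -243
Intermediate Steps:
Y = -10
(Y + g(-3, -3))*27 = (-10 - 3/(-3))*27 = (-10 - 3*(-⅓))*27 = (-10 + 1)*27 = -9*27 = -243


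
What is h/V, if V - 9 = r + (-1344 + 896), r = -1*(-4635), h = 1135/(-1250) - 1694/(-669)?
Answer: 271637/701781000 ≈ 0.00038707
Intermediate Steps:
h = 271637/167250 (h = 1135*(-1/1250) - 1694*(-1/669) = -227/250 + 1694/669 = 271637/167250 ≈ 1.6241)
r = 4635
V = 4196 (V = 9 + (4635 + (-1344 + 896)) = 9 + (4635 - 448) = 9 + 4187 = 4196)
h/V = (271637/167250)/4196 = (271637/167250)*(1/4196) = 271637/701781000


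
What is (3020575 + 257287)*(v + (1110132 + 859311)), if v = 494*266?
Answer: 6886286549114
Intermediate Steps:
v = 131404
(3020575 + 257287)*(v + (1110132 + 859311)) = (3020575 + 257287)*(131404 + (1110132 + 859311)) = 3277862*(131404 + 1969443) = 3277862*2100847 = 6886286549114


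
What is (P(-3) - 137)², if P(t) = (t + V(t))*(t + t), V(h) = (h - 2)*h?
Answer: 43681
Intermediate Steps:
V(h) = h*(-2 + h) (V(h) = (-2 + h)*h = h*(-2 + h))
P(t) = 2*t*(t + t*(-2 + t)) (P(t) = (t + t*(-2 + t))*(t + t) = (t + t*(-2 + t))*(2*t) = 2*t*(t + t*(-2 + t)))
(P(-3) - 137)² = (2*(-3)²*(-1 - 3) - 137)² = (2*9*(-4) - 137)² = (-72 - 137)² = (-209)² = 43681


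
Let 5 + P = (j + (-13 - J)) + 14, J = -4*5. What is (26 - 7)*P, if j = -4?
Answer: 228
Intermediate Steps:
J = -20
P = 12 (P = -5 + ((-4 + (-13 - 1*(-20))) + 14) = -5 + ((-4 + (-13 + 20)) + 14) = -5 + ((-4 + 7) + 14) = -5 + (3 + 14) = -5 + 17 = 12)
(26 - 7)*P = (26 - 7)*12 = 19*12 = 228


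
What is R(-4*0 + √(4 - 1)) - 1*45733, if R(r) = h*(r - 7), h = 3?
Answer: -45754 + 3*√3 ≈ -45749.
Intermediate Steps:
R(r) = -21 + 3*r (R(r) = 3*(r - 7) = 3*(-7 + r) = -21 + 3*r)
R(-4*0 + √(4 - 1)) - 1*45733 = (-21 + 3*(-4*0 + √(4 - 1))) - 1*45733 = (-21 + 3*(0 + √3)) - 45733 = (-21 + 3*√3) - 45733 = -45754 + 3*√3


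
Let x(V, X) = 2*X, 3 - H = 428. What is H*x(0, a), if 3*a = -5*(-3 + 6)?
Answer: 4250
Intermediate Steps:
H = -425 (H = 3 - 1*428 = 3 - 428 = -425)
a = -5 (a = (-5*(-3 + 6))/3 = (-5*3)/3 = (1/3)*(-15) = -5)
H*x(0, a) = -850*(-5) = -425*(-10) = 4250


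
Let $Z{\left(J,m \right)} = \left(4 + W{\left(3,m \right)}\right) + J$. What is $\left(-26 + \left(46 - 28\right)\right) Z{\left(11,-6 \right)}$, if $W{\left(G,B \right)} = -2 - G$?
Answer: $-80$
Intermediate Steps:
$Z{\left(J,m \right)} = -1 + J$ ($Z{\left(J,m \right)} = \left(4 - 5\right) + J = -1 + J$)
$\left(-26 + \left(46 - 28\right)\right) Z{\left(11,-6 \right)} = \left(-26 + \left(46 - 28\right)\right) \left(-1 + 11\right) = \left(-26 + 18\right) 10 = \left(-8\right) 10 = -80$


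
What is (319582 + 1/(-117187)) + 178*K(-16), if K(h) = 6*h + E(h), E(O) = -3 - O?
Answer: 35719535095/117187 ≈ 3.0481e+5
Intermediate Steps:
K(h) = -3 + 5*h (K(h) = 6*h + (-3 - h) = -3 + 5*h)
(319582 + 1/(-117187)) + 178*K(-16) = (319582 + 1/(-117187)) + 178*(-3 + 5*(-16)) = (319582 - 1/117187) + 178*(-3 - 80) = 37450855833/117187 + 178*(-83) = 37450855833/117187 - 14774 = 35719535095/117187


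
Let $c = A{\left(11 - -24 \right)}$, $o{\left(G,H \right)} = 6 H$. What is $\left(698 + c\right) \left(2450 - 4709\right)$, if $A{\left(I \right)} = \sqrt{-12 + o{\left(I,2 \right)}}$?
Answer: $-1576782$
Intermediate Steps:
$A{\left(I \right)} = 0$ ($A{\left(I \right)} = \sqrt{-12 + 6 \cdot 2} = \sqrt{-12 + 12} = \sqrt{0} = 0$)
$c = 0$
$\left(698 + c\right) \left(2450 - 4709\right) = \left(698 + 0\right) \left(2450 - 4709\right) = 698 \left(-2259\right) = -1576782$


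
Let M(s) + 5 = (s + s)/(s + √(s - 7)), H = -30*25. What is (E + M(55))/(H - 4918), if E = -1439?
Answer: 2146369/8436818 + 110*√3/4218409 ≈ 0.25445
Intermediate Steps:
H = -750
M(s) = -5 + 2*s/(s + √(-7 + s)) (M(s) = -5 + (s + s)/(s + √(s - 7)) = -5 + (2*s)/(s + √(-7 + s)) = -5 + 2*s/(s + √(-7 + s)))
(E + M(55))/(H - 4918) = (-1439 + (-5*√(-7 + 55) - 3*55)/(55 + √(-7 + 55)))/(-750 - 4918) = (-1439 + (-20*√3 - 165)/(55 + √48))/(-5668) = (-1439 + (-20*√3 - 165)/(55 + 4*√3))*(-1/5668) = (-1439 + (-165 - 20*√3)/(55 + 4*√3))*(-1/5668) = 1439/5668 - (-165 - 20*√3)/(5668*(55 + 4*√3))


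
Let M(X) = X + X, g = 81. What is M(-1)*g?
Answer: -162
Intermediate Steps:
M(X) = 2*X
M(-1)*g = (2*(-1))*81 = -2*81 = -162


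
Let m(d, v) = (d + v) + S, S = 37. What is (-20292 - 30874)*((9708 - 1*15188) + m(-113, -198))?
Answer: 294409164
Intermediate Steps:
m(d, v) = 37 + d + v (m(d, v) = (d + v) + 37 = 37 + d + v)
(-20292 - 30874)*((9708 - 1*15188) + m(-113, -198)) = (-20292 - 30874)*((9708 - 1*15188) + (37 - 113 - 198)) = -51166*((9708 - 15188) - 274) = -51166*(-5480 - 274) = -51166*(-5754) = 294409164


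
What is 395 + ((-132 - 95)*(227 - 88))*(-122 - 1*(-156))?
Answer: -1072407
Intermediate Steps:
395 + ((-132 - 95)*(227 - 88))*(-122 - 1*(-156)) = 395 + (-227*139)*(-122 + 156) = 395 - 31553*34 = 395 - 1072802 = -1072407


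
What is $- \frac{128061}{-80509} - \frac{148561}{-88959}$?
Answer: $\frac{1796359696}{550923087} \approx 3.2606$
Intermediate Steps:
$- \frac{128061}{-80509} - \frac{148561}{-88959} = \left(-128061\right) \left(- \frac{1}{80509}\right) - - \frac{148561}{88959} = \frac{128061}{80509} + \frac{148561}{88959} = \frac{1796359696}{550923087}$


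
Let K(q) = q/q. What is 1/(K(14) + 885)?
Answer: 1/886 ≈ 0.0011287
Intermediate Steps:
K(q) = 1
1/(K(14) + 885) = 1/(1 + 885) = 1/886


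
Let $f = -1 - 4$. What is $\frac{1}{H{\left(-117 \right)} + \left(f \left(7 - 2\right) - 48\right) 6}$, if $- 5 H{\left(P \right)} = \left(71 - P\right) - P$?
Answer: $- \frac{1}{499} \approx -0.002004$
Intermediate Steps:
$f = -5$
$H{\left(P \right)} = - \frac{71}{5} + \frac{2 P}{5}$ ($H{\left(P \right)} = - \frac{\left(71 - P\right) - P}{5} = - \frac{71 - 2 P}{5} = - \frac{71}{5} + \frac{2 P}{5}$)
$\frac{1}{H{\left(-117 \right)} + \left(f \left(7 - 2\right) - 48\right) 6} = \frac{1}{\left(- \frac{71}{5} + \frac{2}{5} \left(-117\right)\right) + \left(- 5 \left(7 - 2\right) - 48\right) 6} = \frac{1}{\left(- \frac{71}{5} - \frac{234}{5}\right) + \left(\left(-5\right) 5 - 48\right) 6} = \frac{1}{-61 + \left(-25 - 48\right) 6} = \frac{1}{-61 - 438} = \frac{1}{-499} = - \frac{1}{499}$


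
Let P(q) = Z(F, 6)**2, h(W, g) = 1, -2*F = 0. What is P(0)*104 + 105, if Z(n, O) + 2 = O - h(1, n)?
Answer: 1041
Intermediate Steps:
F = 0 (F = -1/2*0 = 0)
Z(n, O) = -3 + O (Z(n, O) = -2 + (O - 1*1) = -2 + (O - 1) = -2 + (-1 + O) = -3 + O)
P(q) = 9 (P(q) = (-3 + 6)**2 = 3**2 = 9)
P(0)*104 + 105 = 9*104 + 105 = 936 + 105 = 1041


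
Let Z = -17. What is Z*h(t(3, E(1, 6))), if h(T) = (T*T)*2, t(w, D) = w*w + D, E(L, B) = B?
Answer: -7650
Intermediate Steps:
t(w, D) = D + w² (t(w, D) = w² + D = D + w²)
h(T) = 2*T² (h(T) = T²*2 = 2*T²)
Z*h(t(3, E(1, 6))) = -34*(6 + 3²)² = -34*(6 + 9)² = -34*15² = -34*225 = -17*450 = -7650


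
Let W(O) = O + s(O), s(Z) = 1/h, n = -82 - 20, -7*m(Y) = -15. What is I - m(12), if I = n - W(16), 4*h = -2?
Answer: -827/7 ≈ -118.14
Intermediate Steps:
h = -1/2 (h = (1/4)*(-2) = -1/2 ≈ -0.50000)
m(Y) = 15/7 (m(Y) = -1/7*(-15) = 15/7)
n = -102
s(Z) = -2 (s(Z) = 1/(-1/2) = -2)
W(O) = -2 + O (W(O) = O - 2 = -2 + O)
I = -116 (I = -102 - (-2 + 16) = -102 - 1*14 = -102 - 14 = -116)
I - m(12) = -116 - 1*15/7 = -116 - 15/7 = -827/7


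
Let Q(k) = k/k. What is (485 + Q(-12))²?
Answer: 236196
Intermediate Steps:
Q(k) = 1
(485 + Q(-12))² = (485 + 1)² = 486² = 236196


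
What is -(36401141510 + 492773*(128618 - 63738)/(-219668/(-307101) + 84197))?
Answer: -188248301596367997878/5171440513 ≈ -3.6402e+10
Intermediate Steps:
-(36401141510 + 492773*(128618 - 63738)/(-219668/(-307101) + 84197)) = -(36401141510 + 31971112240/(-219668*(-1/307101) + 84197)) = -(36401141510 + 31971112240/(219668/307101 + 84197)) = -492773/(1/(64880/(25857202565/307101) + 73870)) = -492773/(1/(64880*(307101/25857202565) + 73870)) = -492773/(1/(3984942576/5171440513 + 73870)) = -492773/(1/(382018295637886/5171440513)) = -492773/5171440513/382018295637886 = -492773*382018295637886/5171440513 = -188248301596367997878/5171440513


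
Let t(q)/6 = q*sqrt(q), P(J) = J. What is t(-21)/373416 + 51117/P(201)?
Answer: 17039/67 - 21*I*sqrt(21)/62236 ≈ 254.31 - 0.0015463*I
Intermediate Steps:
t(q) = 6*q**(3/2) (t(q) = 6*(q*sqrt(q)) = 6*q**(3/2))
t(-21)/373416 + 51117/P(201) = (6*(-21)**(3/2))/373416 + 51117/201 = (6*(-21*I*sqrt(21)))*(1/373416) + 51117*(1/201) = -126*I*sqrt(21)*(1/373416) + 17039/67 = -21*I*sqrt(21)/62236 + 17039/67 = 17039/67 - 21*I*sqrt(21)/62236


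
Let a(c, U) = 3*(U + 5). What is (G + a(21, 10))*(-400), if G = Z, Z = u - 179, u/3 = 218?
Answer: -208000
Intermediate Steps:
u = 654 (u = 3*218 = 654)
a(c, U) = 15 + 3*U (a(c, U) = 3*(5 + U) = 15 + 3*U)
Z = 475 (Z = 654 - 179 = 475)
G = 475
(G + a(21, 10))*(-400) = (475 + (15 + 3*10))*(-400) = (475 + (15 + 30))*(-400) = (475 + 45)*(-400) = 520*(-400) = -208000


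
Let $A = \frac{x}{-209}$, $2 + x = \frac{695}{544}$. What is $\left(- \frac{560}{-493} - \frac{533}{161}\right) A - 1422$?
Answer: $- \frac{12832754123913}{9024392608} \approx -1422.0$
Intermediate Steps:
$x = - \frac{393}{544}$ ($x = -2 + \frac{695}{544} = - \frac{393}{544} \approx -0.72243$)
$A = \frac{393}{113696}$ ($A = - \frac{393}{544 \left(-209\right)} = \left(- \frac{393}{544}\right) \left(- \frac{1}{209}\right) = \frac{393}{113696} \approx 0.0034566$)
$\left(- \frac{560}{-493} - \frac{533}{161}\right) A - 1422 = \left(- \frac{560}{-493} - \frac{533}{161}\right) \frac{393}{113696} - 1422 = \left(\left(-560\right) \left(- \frac{1}{493}\right) - \frac{533}{161}\right) \frac{393}{113696} - 1422 = \left(\frac{560}{493} - \frac{533}{161}\right) \frac{393}{113696} - 1422 = \left(- \frac{172609}{79373}\right) \frac{393}{113696} - 1422 = - \frac{67835337}{9024392608} - 1422 = - \frac{12832754123913}{9024392608}$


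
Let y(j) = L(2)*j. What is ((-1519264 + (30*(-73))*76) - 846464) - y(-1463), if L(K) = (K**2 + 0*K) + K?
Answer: -2523390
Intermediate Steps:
L(K) = K + K**2 (L(K) = (K**2 + 0) + K = K**2 + K = K + K**2)
y(j) = 6*j (y(j) = (2*(1 + 2))*j = (2*3)*j = 6*j)
((-1519264 + (30*(-73))*76) - 846464) - y(-1463) = ((-1519264 + (30*(-73))*76) - 846464) - 6*(-1463) = ((-1519264 - 2190*76) - 846464) - 1*(-8778) = ((-1519264 - 166440) - 846464) + 8778 = (-1685704 - 846464) + 8778 = -2532168 + 8778 = -2523390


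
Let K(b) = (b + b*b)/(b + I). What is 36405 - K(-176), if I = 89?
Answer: 3198035/87 ≈ 36759.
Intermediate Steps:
K(b) = (b + b²)/(89 + b) (K(b) = (b + b*b)/(b + 89) = (b + b²)/(89 + b))
36405 - K(-176) = 36405 - (-176)*(1 - 176)/(89 - 176) = 36405 - (-176)*(-175)/(-87) = 36405 - (-176)*(-1)*(-175)/87 = 36405 - 1*(-30800/87) = 36405 + 30800/87 = 3198035/87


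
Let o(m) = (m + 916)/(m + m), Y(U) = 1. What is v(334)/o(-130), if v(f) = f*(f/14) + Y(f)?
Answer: -2417350/917 ≈ -2636.1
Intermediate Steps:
o(m) = (916 + m)/(2*m) (o(m) = (916 + m)/((2*m)) = (916 + m)*(1/(2*m)) = (916 + m)/(2*m))
v(f) = 1 + f**2/14 (v(f) = f*(f/14) + 1 = f**2/14 + 1 = 1 + f**2/14)
v(334)/o(-130) = (1 + (1/14)*334**2)/(((1/2)*(916 - 130)/(-130))) = (1 + (1/14)*111556)/(((1/2)*(-1/130)*786)) = (1 + 55778/7)/(-393/130) = (55785/7)*(-130/393) = -2417350/917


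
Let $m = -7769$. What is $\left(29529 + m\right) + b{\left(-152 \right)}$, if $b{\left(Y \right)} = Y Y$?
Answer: $44864$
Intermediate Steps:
$b{\left(Y \right)} = Y^{2}$
$\left(29529 + m\right) + b{\left(-152 \right)} = \left(29529 - 7769\right) + \left(-152\right)^{2} = 21760 + 23104 = 44864$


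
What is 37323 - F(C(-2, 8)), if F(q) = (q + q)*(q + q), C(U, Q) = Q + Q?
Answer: 36299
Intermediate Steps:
C(U, Q) = 2*Q
F(q) = 4*q**2 (F(q) = (2*q)*(2*q) = 4*q**2)
37323 - F(C(-2, 8)) = 37323 - 4*(2*8)**2 = 37323 - 4*16**2 = 37323 - 4*256 = 37323 - 1*1024 = 37323 - 1024 = 36299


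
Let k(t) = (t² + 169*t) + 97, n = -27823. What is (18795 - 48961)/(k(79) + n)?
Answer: 15083/4067 ≈ 3.7086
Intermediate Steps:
k(t) = 97 + t² + 169*t
(18795 - 48961)/(k(79) + n) = (18795 - 48961)/((97 + 79² + 169*79) - 27823) = -30166/((97 + 6241 + 13351) - 27823) = -30166/(19689 - 27823) = -30166/(-8134) = -30166*(-1/8134) = 15083/4067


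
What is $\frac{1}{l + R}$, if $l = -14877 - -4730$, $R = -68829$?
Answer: $- \frac{1}{78976} \approx -1.2662 \cdot 10^{-5}$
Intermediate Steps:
$l = -10147$ ($l = -14877 + 4730 = -10147$)
$\frac{1}{l + R} = \frac{1}{-10147 - 68829} = \frac{1}{-78976} = - \frac{1}{78976}$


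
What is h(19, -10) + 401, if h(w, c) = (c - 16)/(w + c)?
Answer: 3583/9 ≈ 398.11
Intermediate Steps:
h(w, c) = (-16 + c)/(c + w)
h(19, -10) + 401 = (-16 - 10)/(-10 + 19) + 401 = -26/9 + 401 = 3583/9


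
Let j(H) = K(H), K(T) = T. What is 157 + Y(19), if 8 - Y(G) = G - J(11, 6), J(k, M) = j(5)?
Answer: 151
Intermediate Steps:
j(H) = H
J(k, M) = 5
Y(G) = 13 - G (Y(G) = 8 - (G - 1*5) = 8 - (G - 5) = 8 - (-5 + G) = 8 + (5 - G) = 13 - G)
157 + Y(19) = 157 + (13 - 1*19) = 157 + (13 - 19) = 157 - 6 = 151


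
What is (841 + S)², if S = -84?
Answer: 573049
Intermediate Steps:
(841 + S)² = (841 - 84)² = 757² = 573049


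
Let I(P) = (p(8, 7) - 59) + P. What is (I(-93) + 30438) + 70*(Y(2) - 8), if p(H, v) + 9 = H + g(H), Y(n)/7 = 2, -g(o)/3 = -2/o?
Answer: 122823/4 ≈ 30706.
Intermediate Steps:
g(o) = 6/o (g(o) = -(-6)/o = 6/o)
Y(n) = 14 (Y(n) = 7*2 = 14)
p(H, v) = -9 + H + 6/H (p(H, v) = -9 + (H + 6/H) = -9 + H + 6/H)
I(P) = -237/4 + P (I(P) = ((-9 + 8 + 6/8) - 59) + P = ((-9 + 8 + 6*(1/8)) - 59) + P = ((-9 + 8 + 3/4) - 59) + P = (-1/4 - 59) + P = -237/4 + P)
(I(-93) + 30438) + 70*(Y(2) - 8) = ((-237/4 - 93) + 30438) + 70*(14 - 8) = (-609/4 + 30438) + 70*6 = 121143/4 + 420 = 122823/4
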